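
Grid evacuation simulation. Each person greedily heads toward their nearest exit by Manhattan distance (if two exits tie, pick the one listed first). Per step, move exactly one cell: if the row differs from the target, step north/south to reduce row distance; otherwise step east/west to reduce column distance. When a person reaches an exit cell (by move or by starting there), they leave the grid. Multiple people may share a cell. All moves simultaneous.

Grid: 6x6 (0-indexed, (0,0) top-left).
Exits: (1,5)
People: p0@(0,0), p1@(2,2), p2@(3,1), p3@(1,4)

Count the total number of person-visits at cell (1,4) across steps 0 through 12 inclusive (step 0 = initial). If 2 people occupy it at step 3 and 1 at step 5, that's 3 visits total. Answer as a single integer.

Step 0: p0@(0,0) p1@(2,2) p2@(3,1) p3@(1,4) -> at (1,4): 1 [p3], cum=1
Step 1: p0@(1,0) p1@(1,2) p2@(2,1) p3@ESC -> at (1,4): 0 [-], cum=1
Step 2: p0@(1,1) p1@(1,3) p2@(1,1) p3@ESC -> at (1,4): 0 [-], cum=1
Step 3: p0@(1,2) p1@(1,4) p2@(1,2) p3@ESC -> at (1,4): 1 [p1], cum=2
Step 4: p0@(1,3) p1@ESC p2@(1,3) p3@ESC -> at (1,4): 0 [-], cum=2
Step 5: p0@(1,4) p1@ESC p2@(1,4) p3@ESC -> at (1,4): 2 [p0,p2], cum=4
Step 6: p0@ESC p1@ESC p2@ESC p3@ESC -> at (1,4): 0 [-], cum=4
Total visits = 4

Answer: 4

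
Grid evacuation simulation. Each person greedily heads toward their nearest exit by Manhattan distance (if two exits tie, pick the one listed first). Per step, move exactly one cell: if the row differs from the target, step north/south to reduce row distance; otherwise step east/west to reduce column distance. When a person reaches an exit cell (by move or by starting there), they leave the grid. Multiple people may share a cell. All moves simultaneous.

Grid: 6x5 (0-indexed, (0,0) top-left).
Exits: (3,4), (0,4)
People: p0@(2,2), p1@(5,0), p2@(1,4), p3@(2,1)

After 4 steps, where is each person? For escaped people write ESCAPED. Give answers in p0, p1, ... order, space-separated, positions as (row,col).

Step 1: p0:(2,2)->(3,2) | p1:(5,0)->(4,0) | p2:(1,4)->(0,4)->EXIT | p3:(2,1)->(3,1)
Step 2: p0:(3,2)->(3,3) | p1:(4,0)->(3,0) | p2:escaped | p3:(3,1)->(3,2)
Step 3: p0:(3,3)->(3,4)->EXIT | p1:(3,0)->(3,1) | p2:escaped | p3:(3,2)->(3,3)
Step 4: p0:escaped | p1:(3,1)->(3,2) | p2:escaped | p3:(3,3)->(3,4)->EXIT

ESCAPED (3,2) ESCAPED ESCAPED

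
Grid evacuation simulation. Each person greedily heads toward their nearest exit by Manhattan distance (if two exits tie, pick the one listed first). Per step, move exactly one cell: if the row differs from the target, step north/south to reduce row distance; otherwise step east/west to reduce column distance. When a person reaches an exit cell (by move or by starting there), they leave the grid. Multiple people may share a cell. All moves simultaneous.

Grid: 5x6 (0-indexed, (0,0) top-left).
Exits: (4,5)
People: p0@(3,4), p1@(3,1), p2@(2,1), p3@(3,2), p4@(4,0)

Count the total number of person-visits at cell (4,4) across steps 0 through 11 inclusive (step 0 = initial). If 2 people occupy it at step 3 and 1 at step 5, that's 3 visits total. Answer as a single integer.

Step 0: p0@(3,4) p1@(3,1) p2@(2,1) p3@(3,2) p4@(4,0) -> at (4,4): 0 [-], cum=0
Step 1: p0@(4,4) p1@(4,1) p2@(3,1) p3@(4,2) p4@(4,1) -> at (4,4): 1 [p0], cum=1
Step 2: p0@ESC p1@(4,2) p2@(4,1) p3@(4,3) p4@(4,2) -> at (4,4): 0 [-], cum=1
Step 3: p0@ESC p1@(4,3) p2@(4,2) p3@(4,4) p4@(4,3) -> at (4,4): 1 [p3], cum=2
Step 4: p0@ESC p1@(4,4) p2@(4,3) p3@ESC p4@(4,4) -> at (4,4): 2 [p1,p4], cum=4
Step 5: p0@ESC p1@ESC p2@(4,4) p3@ESC p4@ESC -> at (4,4): 1 [p2], cum=5
Step 6: p0@ESC p1@ESC p2@ESC p3@ESC p4@ESC -> at (4,4): 0 [-], cum=5
Total visits = 5

Answer: 5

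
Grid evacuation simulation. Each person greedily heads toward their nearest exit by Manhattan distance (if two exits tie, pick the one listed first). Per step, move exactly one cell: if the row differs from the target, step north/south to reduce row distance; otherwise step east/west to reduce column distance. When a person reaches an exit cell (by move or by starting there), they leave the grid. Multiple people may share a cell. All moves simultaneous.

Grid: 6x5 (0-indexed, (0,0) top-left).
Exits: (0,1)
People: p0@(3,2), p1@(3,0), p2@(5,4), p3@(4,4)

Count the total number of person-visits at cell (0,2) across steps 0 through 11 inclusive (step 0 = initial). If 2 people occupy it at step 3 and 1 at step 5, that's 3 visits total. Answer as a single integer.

Answer: 3

Derivation:
Step 0: p0@(3,2) p1@(3,0) p2@(5,4) p3@(4,4) -> at (0,2): 0 [-], cum=0
Step 1: p0@(2,2) p1@(2,0) p2@(4,4) p3@(3,4) -> at (0,2): 0 [-], cum=0
Step 2: p0@(1,2) p1@(1,0) p2@(3,4) p3@(2,4) -> at (0,2): 0 [-], cum=0
Step 3: p0@(0,2) p1@(0,0) p2@(2,4) p3@(1,4) -> at (0,2): 1 [p0], cum=1
Step 4: p0@ESC p1@ESC p2@(1,4) p3@(0,4) -> at (0,2): 0 [-], cum=1
Step 5: p0@ESC p1@ESC p2@(0,4) p3@(0,3) -> at (0,2): 0 [-], cum=1
Step 6: p0@ESC p1@ESC p2@(0,3) p3@(0,2) -> at (0,2): 1 [p3], cum=2
Step 7: p0@ESC p1@ESC p2@(0,2) p3@ESC -> at (0,2): 1 [p2], cum=3
Step 8: p0@ESC p1@ESC p2@ESC p3@ESC -> at (0,2): 0 [-], cum=3
Total visits = 3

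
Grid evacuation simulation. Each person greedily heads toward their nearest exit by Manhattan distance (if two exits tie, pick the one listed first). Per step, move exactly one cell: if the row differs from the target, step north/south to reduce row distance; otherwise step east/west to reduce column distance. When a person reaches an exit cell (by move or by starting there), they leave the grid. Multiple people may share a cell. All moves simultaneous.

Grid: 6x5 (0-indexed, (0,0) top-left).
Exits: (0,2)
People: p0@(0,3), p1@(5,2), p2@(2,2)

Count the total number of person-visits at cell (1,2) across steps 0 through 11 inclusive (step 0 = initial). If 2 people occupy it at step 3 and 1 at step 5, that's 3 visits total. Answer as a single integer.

Answer: 2

Derivation:
Step 0: p0@(0,3) p1@(5,2) p2@(2,2) -> at (1,2): 0 [-], cum=0
Step 1: p0@ESC p1@(4,2) p2@(1,2) -> at (1,2): 1 [p2], cum=1
Step 2: p0@ESC p1@(3,2) p2@ESC -> at (1,2): 0 [-], cum=1
Step 3: p0@ESC p1@(2,2) p2@ESC -> at (1,2): 0 [-], cum=1
Step 4: p0@ESC p1@(1,2) p2@ESC -> at (1,2): 1 [p1], cum=2
Step 5: p0@ESC p1@ESC p2@ESC -> at (1,2): 0 [-], cum=2
Total visits = 2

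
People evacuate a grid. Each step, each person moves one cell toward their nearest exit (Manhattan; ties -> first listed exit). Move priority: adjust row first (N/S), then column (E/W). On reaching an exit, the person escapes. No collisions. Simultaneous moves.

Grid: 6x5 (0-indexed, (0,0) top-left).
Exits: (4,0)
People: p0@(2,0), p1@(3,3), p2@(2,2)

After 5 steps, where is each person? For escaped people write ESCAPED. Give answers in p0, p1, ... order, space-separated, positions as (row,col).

Step 1: p0:(2,0)->(3,0) | p1:(3,3)->(4,3) | p2:(2,2)->(3,2)
Step 2: p0:(3,0)->(4,0)->EXIT | p1:(4,3)->(4,2) | p2:(3,2)->(4,2)
Step 3: p0:escaped | p1:(4,2)->(4,1) | p2:(4,2)->(4,1)
Step 4: p0:escaped | p1:(4,1)->(4,0)->EXIT | p2:(4,1)->(4,0)->EXIT

ESCAPED ESCAPED ESCAPED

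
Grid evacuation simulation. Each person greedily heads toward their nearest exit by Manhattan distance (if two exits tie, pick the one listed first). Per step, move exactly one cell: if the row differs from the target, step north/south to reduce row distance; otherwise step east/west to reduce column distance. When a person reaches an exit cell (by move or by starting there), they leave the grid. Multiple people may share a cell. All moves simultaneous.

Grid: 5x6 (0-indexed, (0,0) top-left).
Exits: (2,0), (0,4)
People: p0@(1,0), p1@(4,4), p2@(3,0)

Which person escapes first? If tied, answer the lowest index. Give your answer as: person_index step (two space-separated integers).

Step 1: p0:(1,0)->(2,0)->EXIT | p1:(4,4)->(3,4) | p2:(3,0)->(2,0)->EXIT
Step 2: p0:escaped | p1:(3,4)->(2,4) | p2:escaped
Step 3: p0:escaped | p1:(2,4)->(1,4) | p2:escaped
Step 4: p0:escaped | p1:(1,4)->(0,4)->EXIT | p2:escaped
Exit steps: [1, 4, 1]
First to escape: p0 at step 1

Answer: 0 1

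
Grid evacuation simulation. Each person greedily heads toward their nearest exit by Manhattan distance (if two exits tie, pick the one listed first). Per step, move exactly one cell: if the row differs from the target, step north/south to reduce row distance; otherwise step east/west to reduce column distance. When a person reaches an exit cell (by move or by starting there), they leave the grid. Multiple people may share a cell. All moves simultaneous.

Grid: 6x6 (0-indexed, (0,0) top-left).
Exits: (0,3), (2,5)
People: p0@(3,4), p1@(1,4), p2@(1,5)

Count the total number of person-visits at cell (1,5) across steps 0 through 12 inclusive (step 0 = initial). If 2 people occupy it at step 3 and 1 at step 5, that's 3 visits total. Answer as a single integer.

Answer: 1

Derivation:
Step 0: p0@(3,4) p1@(1,4) p2@(1,5) -> at (1,5): 1 [p2], cum=1
Step 1: p0@(2,4) p1@(0,4) p2@ESC -> at (1,5): 0 [-], cum=1
Step 2: p0@ESC p1@ESC p2@ESC -> at (1,5): 0 [-], cum=1
Total visits = 1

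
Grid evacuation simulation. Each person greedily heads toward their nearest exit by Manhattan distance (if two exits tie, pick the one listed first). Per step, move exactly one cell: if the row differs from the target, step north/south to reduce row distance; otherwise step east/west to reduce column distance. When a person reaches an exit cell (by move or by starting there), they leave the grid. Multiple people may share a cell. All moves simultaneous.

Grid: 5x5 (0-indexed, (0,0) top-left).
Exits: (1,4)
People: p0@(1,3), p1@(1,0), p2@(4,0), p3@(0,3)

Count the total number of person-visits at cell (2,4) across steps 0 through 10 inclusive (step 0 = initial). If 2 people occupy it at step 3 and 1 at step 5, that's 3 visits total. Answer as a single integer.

Step 0: p0@(1,3) p1@(1,0) p2@(4,0) p3@(0,3) -> at (2,4): 0 [-], cum=0
Step 1: p0@ESC p1@(1,1) p2@(3,0) p3@(1,3) -> at (2,4): 0 [-], cum=0
Step 2: p0@ESC p1@(1,2) p2@(2,0) p3@ESC -> at (2,4): 0 [-], cum=0
Step 3: p0@ESC p1@(1,3) p2@(1,0) p3@ESC -> at (2,4): 0 [-], cum=0
Step 4: p0@ESC p1@ESC p2@(1,1) p3@ESC -> at (2,4): 0 [-], cum=0
Step 5: p0@ESC p1@ESC p2@(1,2) p3@ESC -> at (2,4): 0 [-], cum=0
Step 6: p0@ESC p1@ESC p2@(1,3) p3@ESC -> at (2,4): 0 [-], cum=0
Step 7: p0@ESC p1@ESC p2@ESC p3@ESC -> at (2,4): 0 [-], cum=0
Total visits = 0

Answer: 0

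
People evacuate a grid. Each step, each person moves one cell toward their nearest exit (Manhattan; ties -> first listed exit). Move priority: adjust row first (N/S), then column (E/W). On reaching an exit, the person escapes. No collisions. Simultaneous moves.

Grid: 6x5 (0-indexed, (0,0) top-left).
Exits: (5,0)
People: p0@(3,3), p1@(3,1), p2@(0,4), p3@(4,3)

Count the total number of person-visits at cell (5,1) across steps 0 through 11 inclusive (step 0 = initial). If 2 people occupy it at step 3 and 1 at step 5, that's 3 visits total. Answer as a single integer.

Step 0: p0@(3,3) p1@(3,1) p2@(0,4) p3@(4,3) -> at (5,1): 0 [-], cum=0
Step 1: p0@(4,3) p1@(4,1) p2@(1,4) p3@(5,3) -> at (5,1): 0 [-], cum=0
Step 2: p0@(5,3) p1@(5,1) p2@(2,4) p3@(5,2) -> at (5,1): 1 [p1], cum=1
Step 3: p0@(5,2) p1@ESC p2@(3,4) p3@(5,1) -> at (5,1): 1 [p3], cum=2
Step 4: p0@(5,1) p1@ESC p2@(4,4) p3@ESC -> at (5,1): 1 [p0], cum=3
Step 5: p0@ESC p1@ESC p2@(5,4) p3@ESC -> at (5,1): 0 [-], cum=3
Step 6: p0@ESC p1@ESC p2@(5,3) p3@ESC -> at (5,1): 0 [-], cum=3
Step 7: p0@ESC p1@ESC p2@(5,2) p3@ESC -> at (5,1): 0 [-], cum=3
Step 8: p0@ESC p1@ESC p2@(5,1) p3@ESC -> at (5,1): 1 [p2], cum=4
Step 9: p0@ESC p1@ESC p2@ESC p3@ESC -> at (5,1): 0 [-], cum=4
Total visits = 4

Answer: 4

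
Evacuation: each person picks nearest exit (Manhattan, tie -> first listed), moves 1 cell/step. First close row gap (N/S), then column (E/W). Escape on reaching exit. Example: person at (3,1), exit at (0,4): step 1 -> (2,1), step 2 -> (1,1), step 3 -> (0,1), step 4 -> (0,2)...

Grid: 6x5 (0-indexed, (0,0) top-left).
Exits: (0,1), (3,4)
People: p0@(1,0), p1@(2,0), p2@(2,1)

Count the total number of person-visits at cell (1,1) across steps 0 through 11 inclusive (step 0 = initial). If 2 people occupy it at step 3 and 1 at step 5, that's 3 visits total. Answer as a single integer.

Answer: 1

Derivation:
Step 0: p0@(1,0) p1@(2,0) p2@(2,1) -> at (1,1): 0 [-], cum=0
Step 1: p0@(0,0) p1@(1,0) p2@(1,1) -> at (1,1): 1 [p2], cum=1
Step 2: p0@ESC p1@(0,0) p2@ESC -> at (1,1): 0 [-], cum=1
Step 3: p0@ESC p1@ESC p2@ESC -> at (1,1): 0 [-], cum=1
Total visits = 1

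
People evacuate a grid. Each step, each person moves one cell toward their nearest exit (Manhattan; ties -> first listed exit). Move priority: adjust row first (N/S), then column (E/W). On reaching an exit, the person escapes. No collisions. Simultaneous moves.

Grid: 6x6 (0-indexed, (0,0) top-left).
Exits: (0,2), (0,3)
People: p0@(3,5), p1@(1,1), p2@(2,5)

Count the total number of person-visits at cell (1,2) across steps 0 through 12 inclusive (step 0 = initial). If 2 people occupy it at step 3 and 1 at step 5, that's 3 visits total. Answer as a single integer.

Answer: 0

Derivation:
Step 0: p0@(3,5) p1@(1,1) p2@(2,5) -> at (1,2): 0 [-], cum=0
Step 1: p0@(2,5) p1@(0,1) p2@(1,5) -> at (1,2): 0 [-], cum=0
Step 2: p0@(1,5) p1@ESC p2@(0,5) -> at (1,2): 0 [-], cum=0
Step 3: p0@(0,5) p1@ESC p2@(0,4) -> at (1,2): 0 [-], cum=0
Step 4: p0@(0,4) p1@ESC p2@ESC -> at (1,2): 0 [-], cum=0
Step 5: p0@ESC p1@ESC p2@ESC -> at (1,2): 0 [-], cum=0
Total visits = 0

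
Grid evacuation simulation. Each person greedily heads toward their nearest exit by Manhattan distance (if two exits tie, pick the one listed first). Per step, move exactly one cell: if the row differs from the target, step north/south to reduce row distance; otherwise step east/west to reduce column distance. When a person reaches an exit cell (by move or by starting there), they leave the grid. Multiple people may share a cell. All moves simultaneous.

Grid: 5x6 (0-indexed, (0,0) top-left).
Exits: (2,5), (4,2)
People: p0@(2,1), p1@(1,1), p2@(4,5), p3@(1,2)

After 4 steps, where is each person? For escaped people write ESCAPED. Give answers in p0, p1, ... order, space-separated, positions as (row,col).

Step 1: p0:(2,1)->(3,1) | p1:(1,1)->(2,1) | p2:(4,5)->(3,5) | p3:(1,2)->(2,2)
Step 2: p0:(3,1)->(4,1) | p1:(2,1)->(3,1) | p2:(3,5)->(2,5)->EXIT | p3:(2,2)->(3,2)
Step 3: p0:(4,1)->(4,2)->EXIT | p1:(3,1)->(4,1) | p2:escaped | p3:(3,2)->(4,2)->EXIT
Step 4: p0:escaped | p1:(4,1)->(4,2)->EXIT | p2:escaped | p3:escaped

ESCAPED ESCAPED ESCAPED ESCAPED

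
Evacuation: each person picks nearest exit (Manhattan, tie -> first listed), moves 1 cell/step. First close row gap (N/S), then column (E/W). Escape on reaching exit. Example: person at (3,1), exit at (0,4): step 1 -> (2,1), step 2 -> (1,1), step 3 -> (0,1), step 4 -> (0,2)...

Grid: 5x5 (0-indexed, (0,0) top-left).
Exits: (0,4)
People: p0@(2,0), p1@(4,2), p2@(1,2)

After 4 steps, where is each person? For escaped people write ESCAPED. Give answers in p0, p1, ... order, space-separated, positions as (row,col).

Step 1: p0:(2,0)->(1,0) | p1:(4,2)->(3,2) | p2:(1,2)->(0,2)
Step 2: p0:(1,0)->(0,0) | p1:(3,2)->(2,2) | p2:(0,2)->(0,3)
Step 3: p0:(0,0)->(0,1) | p1:(2,2)->(1,2) | p2:(0,3)->(0,4)->EXIT
Step 4: p0:(0,1)->(0,2) | p1:(1,2)->(0,2) | p2:escaped

(0,2) (0,2) ESCAPED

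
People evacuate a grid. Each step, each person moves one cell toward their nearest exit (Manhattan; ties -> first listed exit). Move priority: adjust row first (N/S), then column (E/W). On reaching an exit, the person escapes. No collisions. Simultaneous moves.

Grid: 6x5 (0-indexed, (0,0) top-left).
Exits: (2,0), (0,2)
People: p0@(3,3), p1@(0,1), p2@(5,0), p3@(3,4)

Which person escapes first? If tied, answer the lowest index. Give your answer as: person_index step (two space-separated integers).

Answer: 1 1

Derivation:
Step 1: p0:(3,3)->(2,3) | p1:(0,1)->(0,2)->EXIT | p2:(5,0)->(4,0) | p3:(3,4)->(2,4)
Step 2: p0:(2,3)->(2,2) | p1:escaped | p2:(4,0)->(3,0) | p3:(2,4)->(2,3)
Step 3: p0:(2,2)->(2,1) | p1:escaped | p2:(3,0)->(2,0)->EXIT | p3:(2,3)->(2,2)
Step 4: p0:(2,1)->(2,0)->EXIT | p1:escaped | p2:escaped | p3:(2,2)->(2,1)
Step 5: p0:escaped | p1:escaped | p2:escaped | p3:(2,1)->(2,0)->EXIT
Exit steps: [4, 1, 3, 5]
First to escape: p1 at step 1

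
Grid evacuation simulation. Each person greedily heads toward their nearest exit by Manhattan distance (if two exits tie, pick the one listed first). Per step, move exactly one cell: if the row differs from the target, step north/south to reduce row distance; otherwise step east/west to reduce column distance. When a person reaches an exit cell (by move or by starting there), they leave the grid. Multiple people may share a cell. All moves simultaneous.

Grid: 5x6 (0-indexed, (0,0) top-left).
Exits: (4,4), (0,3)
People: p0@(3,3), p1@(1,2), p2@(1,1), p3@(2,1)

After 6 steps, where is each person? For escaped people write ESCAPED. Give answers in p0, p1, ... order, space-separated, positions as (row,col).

Step 1: p0:(3,3)->(4,3) | p1:(1,2)->(0,2) | p2:(1,1)->(0,1) | p3:(2,1)->(1,1)
Step 2: p0:(4,3)->(4,4)->EXIT | p1:(0,2)->(0,3)->EXIT | p2:(0,1)->(0,2) | p3:(1,1)->(0,1)
Step 3: p0:escaped | p1:escaped | p2:(0,2)->(0,3)->EXIT | p3:(0,1)->(0,2)
Step 4: p0:escaped | p1:escaped | p2:escaped | p3:(0,2)->(0,3)->EXIT

ESCAPED ESCAPED ESCAPED ESCAPED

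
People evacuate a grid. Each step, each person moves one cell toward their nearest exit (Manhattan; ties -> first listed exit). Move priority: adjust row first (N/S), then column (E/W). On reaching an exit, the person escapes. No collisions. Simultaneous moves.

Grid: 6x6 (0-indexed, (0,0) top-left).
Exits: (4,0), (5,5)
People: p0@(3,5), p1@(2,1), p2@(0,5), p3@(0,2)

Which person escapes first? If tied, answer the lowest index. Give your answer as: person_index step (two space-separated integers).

Answer: 0 2

Derivation:
Step 1: p0:(3,5)->(4,5) | p1:(2,1)->(3,1) | p2:(0,5)->(1,5) | p3:(0,2)->(1,2)
Step 2: p0:(4,5)->(5,5)->EXIT | p1:(3,1)->(4,1) | p2:(1,5)->(2,5) | p3:(1,2)->(2,2)
Step 3: p0:escaped | p1:(4,1)->(4,0)->EXIT | p2:(2,5)->(3,5) | p3:(2,2)->(3,2)
Step 4: p0:escaped | p1:escaped | p2:(3,5)->(4,5) | p3:(3,2)->(4,2)
Step 5: p0:escaped | p1:escaped | p2:(4,5)->(5,5)->EXIT | p3:(4,2)->(4,1)
Step 6: p0:escaped | p1:escaped | p2:escaped | p3:(4,1)->(4,0)->EXIT
Exit steps: [2, 3, 5, 6]
First to escape: p0 at step 2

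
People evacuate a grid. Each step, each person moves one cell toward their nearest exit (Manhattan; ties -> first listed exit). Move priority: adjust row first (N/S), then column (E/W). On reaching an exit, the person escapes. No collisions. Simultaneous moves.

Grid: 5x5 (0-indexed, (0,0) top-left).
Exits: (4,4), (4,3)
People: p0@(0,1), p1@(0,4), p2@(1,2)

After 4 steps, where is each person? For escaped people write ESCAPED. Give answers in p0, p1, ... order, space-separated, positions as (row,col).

Step 1: p0:(0,1)->(1,1) | p1:(0,4)->(1,4) | p2:(1,2)->(2,2)
Step 2: p0:(1,1)->(2,1) | p1:(1,4)->(2,4) | p2:(2,2)->(3,2)
Step 3: p0:(2,1)->(3,1) | p1:(2,4)->(3,4) | p2:(3,2)->(4,2)
Step 4: p0:(3,1)->(4,1) | p1:(3,4)->(4,4)->EXIT | p2:(4,2)->(4,3)->EXIT

(4,1) ESCAPED ESCAPED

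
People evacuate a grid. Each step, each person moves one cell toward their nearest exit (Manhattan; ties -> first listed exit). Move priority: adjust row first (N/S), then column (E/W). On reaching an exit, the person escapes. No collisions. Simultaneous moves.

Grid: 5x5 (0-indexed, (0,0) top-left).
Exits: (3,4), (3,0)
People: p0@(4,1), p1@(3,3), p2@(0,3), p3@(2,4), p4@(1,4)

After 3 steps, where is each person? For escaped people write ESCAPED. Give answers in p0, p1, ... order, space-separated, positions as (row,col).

Step 1: p0:(4,1)->(3,1) | p1:(3,3)->(3,4)->EXIT | p2:(0,3)->(1,3) | p3:(2,4)->(3,4)->EXIT | p4:(1,4)->(2,4)
Step 2: p0:(3,1)->(3,0)->EXIT | p1:escaped | p2:(1,3)->(2,3) | p3:escaped | p4:(2,4)->(3,4)->EXIT
Step 3: p0:escaped | p1:escaped | p2:(2,3)->(3,3) | p3:escaped | p4:escaped

ESCAPED ESCAPED (3,3) ESCAPED ESCAPED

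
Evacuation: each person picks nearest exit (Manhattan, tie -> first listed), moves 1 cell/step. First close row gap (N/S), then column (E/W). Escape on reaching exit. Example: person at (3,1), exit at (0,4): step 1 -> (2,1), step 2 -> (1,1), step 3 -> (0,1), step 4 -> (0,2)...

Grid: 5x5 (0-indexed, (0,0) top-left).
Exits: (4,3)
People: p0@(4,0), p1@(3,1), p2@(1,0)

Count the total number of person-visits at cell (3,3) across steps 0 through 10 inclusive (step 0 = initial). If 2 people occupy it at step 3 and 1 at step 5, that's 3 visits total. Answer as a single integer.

Answer: 0

Derivation:
Step 0: p0@(4,0) p1@(3,1) p2@(1,0) -> at (3,3): 0 [-], cum=0
Step 1: p0@(4,1) p1@(4,1) p2@(2,0) -> at (3,3): 0 [-], cum=0
Step 2: p0@(4,2) p1@(4,2) p2@(3,0) -> at (3,3): 0 [-], cum=0
Step 3: p0@ESC p1@ESC p2@(4,0) -> at (3,3): 0 [-], cum=0
Step 4: p0@ESC p1@ESC p2@(4,1) -> at (3,3): 0 [-], cum=0
Step 5: p0@ESC p1@ESC p2@(4,2) -> at (3,3): 0 [-], cum=0
Step 6: p0@ESC p1@ESC p2@ESC -> at (3,3): 0 [-], cum=0
Total visits = 0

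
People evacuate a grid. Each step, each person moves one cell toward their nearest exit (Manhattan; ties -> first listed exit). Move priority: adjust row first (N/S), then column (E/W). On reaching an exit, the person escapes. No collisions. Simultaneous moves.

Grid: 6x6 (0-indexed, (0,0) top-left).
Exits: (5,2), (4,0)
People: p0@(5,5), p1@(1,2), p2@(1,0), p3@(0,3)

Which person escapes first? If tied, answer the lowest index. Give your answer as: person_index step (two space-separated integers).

Step 1: p0:(5,5)->(5,4) | p1:(1,2)->(2,2) | p2:(1,0)->(2,0) | p3:(0,3)->(1,3)
Step 2: p0:(5,4)->(5,3) | p1:(2,2)->(3,2) | p2:(2,0)->(3,0) | p3:(1,3)->(2,3)
Step 3: p0:(5,3)->(5,2)->EXIT | p1:(3,2)->(4,2) | p2:(3,0)->(4,0)->EXIT | p3:(2,3)->(3,3)
Step 4: p0:escaped | p1:(4,2)->(5,2)->EXIT | p2:escaped | p3:(3,3)->(4,3)
Step 5: p0:escaped | p1:escaped | p2:escaped | p3:(4,3)->(5,3)
Step 6: p0:escaped | p1:escaped | p2:escaped | p3:(5,3)->(5,2)->EXIT
Exit steps: [3, 4, 3, 6]
First to escape: p0 at step 3

Answer: 0 3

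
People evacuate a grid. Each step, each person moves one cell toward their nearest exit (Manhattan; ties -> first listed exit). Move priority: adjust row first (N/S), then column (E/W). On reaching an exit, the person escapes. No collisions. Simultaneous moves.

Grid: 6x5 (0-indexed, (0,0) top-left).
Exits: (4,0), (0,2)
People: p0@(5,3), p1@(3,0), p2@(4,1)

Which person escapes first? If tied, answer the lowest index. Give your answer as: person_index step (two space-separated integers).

Step 1: p0:(5,3)->(4,3) | p1:(3,0)->(4,0)->EXIT | p2:(4,1)->(4,0)->EXIT
Step 2: p0:(4,3)->(4,2) | p1:escaped | p2:escaped
Step 3: p0:(4,2)->(4,1) | p1:escaped | p2:escaped
Step 4: p0:(4,1)->(4,0)->EXIT | p1:escaped | p2:escaped
Exit steps: [4, 1, 1]
First to escape: p1 at step 1

Answer: 1 1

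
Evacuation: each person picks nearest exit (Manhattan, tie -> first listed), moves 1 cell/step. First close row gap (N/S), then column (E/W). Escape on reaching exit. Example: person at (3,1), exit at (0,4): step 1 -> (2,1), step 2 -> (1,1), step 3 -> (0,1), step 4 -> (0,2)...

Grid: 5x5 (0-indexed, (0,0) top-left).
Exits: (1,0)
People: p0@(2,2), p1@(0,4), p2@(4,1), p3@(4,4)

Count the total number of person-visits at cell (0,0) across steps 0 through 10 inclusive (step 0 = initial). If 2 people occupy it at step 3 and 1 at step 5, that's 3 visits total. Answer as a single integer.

Step 0: p0@(2,2) p1@(0,4) p2@(4,1) p3@(4,4) -> at (0,0): 0 [-], cum=0
Step 1: p0@(1,2) p1@(1,4) p2@(3,1) p3@(3,4) -> at (0,0): 0 [-], cum=0
Step 2: p0@(1,1) p1@(1,3) p2@(2,1) p3@(2,4) -> at (0,0): 0 [-], cum=0
Step 3: p0@ESC p1@(1,2) p2@(1,1) p3@(1,4) -> at (0,0): 0 [-], cum=0
Step 4: p0@ESC p1@(1,1) p2@ESC p3@(1,3) -> at (0,0): 0 [-], cum=0
Step 5: p0@ESC p1@ESC p2@ESC p3@(1,2) -> at (0,0): 0 [-], cum=0
Step 6: p0@ESC p1@ESC p2@ESC p3@(1,1) -> at (0,0): 0 [-], cum=0
Step 7: p0@ESC p1@ESC p2@ESC p3@ESC -> at (0,0): 0 [-], cum=0
Total visits = 0

Answer: 0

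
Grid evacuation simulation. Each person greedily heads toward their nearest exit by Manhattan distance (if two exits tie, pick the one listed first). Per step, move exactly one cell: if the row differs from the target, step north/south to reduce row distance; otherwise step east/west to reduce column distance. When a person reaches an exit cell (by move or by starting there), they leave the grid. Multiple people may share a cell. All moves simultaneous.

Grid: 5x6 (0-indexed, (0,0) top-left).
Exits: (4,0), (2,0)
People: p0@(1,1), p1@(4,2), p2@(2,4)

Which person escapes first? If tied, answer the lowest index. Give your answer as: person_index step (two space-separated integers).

Answer: 0 2

Derivation:
Step 1: p0:(1,1)->(2,1) | p1:(4,2)->(4,1) | p2:(2,4)->(2,3)
Step 2: p0:(2,1)->(2,0)->EXIT | p1:(4,1)->(4,0)->EXIT | p2:(2,3)->(2,2)
Step 3: p0:escaped | p1:escaped | p2:(2,2)->(2,1)
Step 4: p0:escaped | p1:escaped | p2:(2,1)->(2,0)->EXIT
Exit steps: [2, 2, 4]
First to escape: p0 at step 2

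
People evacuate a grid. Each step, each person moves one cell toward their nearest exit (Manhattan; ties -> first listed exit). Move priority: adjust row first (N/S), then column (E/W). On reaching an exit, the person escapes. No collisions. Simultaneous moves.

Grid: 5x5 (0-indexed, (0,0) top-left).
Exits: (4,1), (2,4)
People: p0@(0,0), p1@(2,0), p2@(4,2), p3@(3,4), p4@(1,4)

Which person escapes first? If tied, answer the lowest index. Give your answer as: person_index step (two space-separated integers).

Answer: 2 1

Derivation:
Step 1: p0:(0,0)->(1,0) | p1:(2,0)->(3,0) | p2:(4,2)->(4,1)->EXIT | p3:(3,4)->(2,4)->EXIT | p4:(1,4)->(2,4)->EXIT
Step 2: p0:(1,0)->(2,0) | p1:(3,0)->(4,0) | p2:escaped | p3:escaped | p4:escaped
Step 3: p0:(2,0)->(3,0) | p1:(4,0)->(4,1)->EXIT | p2:escaped | p3:escaped | p4:escaped
Step 4: p0:(3,0)->(4,0) | p1:escaped | p2:escaped | p3:escaped | p4:escaped
Step 5: p0:(4,0)->(4,1)->EXIT | p1:escaped | p2:escaped | p3:escaped | p4:escaped
Exit steps: [5, 3, 1, 1, 1]
First to escape: p2 at step 1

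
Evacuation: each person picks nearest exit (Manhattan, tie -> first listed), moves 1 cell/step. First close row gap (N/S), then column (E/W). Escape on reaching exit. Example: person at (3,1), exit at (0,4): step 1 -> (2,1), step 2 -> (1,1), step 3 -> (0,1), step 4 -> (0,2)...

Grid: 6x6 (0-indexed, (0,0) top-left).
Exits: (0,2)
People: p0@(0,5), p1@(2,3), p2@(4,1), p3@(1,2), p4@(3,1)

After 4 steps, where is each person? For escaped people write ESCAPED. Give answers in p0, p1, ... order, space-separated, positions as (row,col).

Step 1: p0:(0,5)->(0,4) | p1:(2,3)->(1,3) | p2:(4,1)->(3,1) | p3:(1,2)->(0,2)->EXIT | p4:(3,1)->(2,1)
Step 2: p0:(0,4)->(0,3) | p1:(1,3)->(0,3) | p2:(3,1)->(2,1) | p3:escaped | p4:(2,1)->(1,1)
Step 3: p0:(0,3)->(0,2)->EXIT | p1:(0,3)->(0,2)->EXIT | p2:(2,1)->(1,1) | p3:escaped | p4:(1,1)->(0,1)
Step 4: p0:escaped | p1:escaped | p2:(1,1)->(0,1) | p3:escaped | p4:(0,1)->(0,2)->EXIT

ESCAPED ESCAPED (0,1) ESCAPED ESCAPED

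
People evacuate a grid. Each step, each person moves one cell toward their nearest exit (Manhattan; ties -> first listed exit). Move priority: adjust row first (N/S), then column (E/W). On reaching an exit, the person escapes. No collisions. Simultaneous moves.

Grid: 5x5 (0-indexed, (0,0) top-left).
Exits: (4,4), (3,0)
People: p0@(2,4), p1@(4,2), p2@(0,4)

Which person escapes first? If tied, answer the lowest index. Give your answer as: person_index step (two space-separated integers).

Step 1: p0:(2,4)->(3,4) | p1:(4,2)->(4,3) | p2:(0,4)->(1,4)
Step 2: p0:(3,4)->(4,4)->EXIT | p1:(4,3)->(4,4)->EXIT | p2:(1,4)->(2,4)
Step 3: p0:escaped | p1:escaped | p2:(2,4)->(3,4)
Step 4: p0:escaped | p1:escaped | p2:(3,4)->(4,4)->EXIT
Exit steps: [2, 2, 4]
First to escape: p0 at step 2

Answer: 0 2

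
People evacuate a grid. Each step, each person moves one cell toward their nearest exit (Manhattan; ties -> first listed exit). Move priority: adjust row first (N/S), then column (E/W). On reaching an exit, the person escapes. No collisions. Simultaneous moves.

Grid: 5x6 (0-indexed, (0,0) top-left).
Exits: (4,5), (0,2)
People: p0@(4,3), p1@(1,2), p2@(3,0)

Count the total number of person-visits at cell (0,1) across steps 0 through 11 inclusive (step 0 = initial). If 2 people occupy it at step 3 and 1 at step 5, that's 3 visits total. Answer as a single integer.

Step 0: p0@(4,3) p1@(1,2) p2@(3,0) -> at (0,1): 0 [-], cum=0
Step 1: p0@(4,4) p1@ESC p2@(2,0) -> at (0,1): 0 [-], cum=0
Step 2: p0@ESC p1@ESC p2@(1,0) -> at (0,1): 0 [-], cum=0
Step 3: p0@ESC p1@ESC p2@(0,0) -> at (0,1): 0 [-], cum=0
Step 4: p0@ESC p1@ESC p2@(0,1) -> at (0,1): 1 [p2], cum=1
Step 5: p0@ESC p1@ESC p2@ESC -> at (0,1): 0 [-], cum=1
Total visits = 1

Answer: 1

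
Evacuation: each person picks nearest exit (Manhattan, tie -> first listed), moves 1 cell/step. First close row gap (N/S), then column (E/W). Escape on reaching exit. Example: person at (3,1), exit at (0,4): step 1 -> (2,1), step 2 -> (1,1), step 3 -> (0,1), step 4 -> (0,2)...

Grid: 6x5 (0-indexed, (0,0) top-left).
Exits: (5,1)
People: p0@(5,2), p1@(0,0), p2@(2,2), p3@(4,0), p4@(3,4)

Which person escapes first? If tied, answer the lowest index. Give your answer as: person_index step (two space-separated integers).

Step 1: p0:(5,2)->(5,1)->EXIT | p1:(0,0)->(1,0) | p2:(2,2)->(3,2) | p3:(4,0)->(5,0) | p4:(3,4)->(4,4)
Step 2: p0:escaped | p1:(1,0)->(2,0) | p2:(3,2)->(4,2) | p3:(5,0)->(5,1)->EXIT | p4:(4,4)->(5,4)
Step 3: p0:escaped | p1:(2,0)->(3,0) | p2:(4,2)->(5,2) | p3:escaped | p4:(5,4)->(5,3)
Step 4: p0:escaped | p1:(3,0)->(4,0) | p2:(5,2)->(5,1)->EXIT | p3:escaped | p4:(5,3)->(5,2)
Step 5: p0:escaped | p1:(4,0)->(5,0) | p2:escaped | p3:escaped | p4:(5,2)->(5,1)->EXIT
Step 6: p0:escaped | p1:(5,0)->(5,1)->EXIT | p2:escaped | p3:escaped | p4:escaped
Exit steps: [1, 6, 4, 2, 5]
First to escape: p0 at step 1

Answer: 0 1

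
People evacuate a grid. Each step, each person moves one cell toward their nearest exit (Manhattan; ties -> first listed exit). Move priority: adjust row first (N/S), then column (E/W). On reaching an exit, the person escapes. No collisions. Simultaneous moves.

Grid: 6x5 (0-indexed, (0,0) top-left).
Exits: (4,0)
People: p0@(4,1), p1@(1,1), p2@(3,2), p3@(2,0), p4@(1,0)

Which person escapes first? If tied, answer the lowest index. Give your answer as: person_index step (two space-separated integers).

Answer: 0 1

Derivation:
Step 1: p0:(4,1)->(4,0)->EXIT | p1:(1,1)->(2,1) | p2:(3,2)->(4,2) | p3:(2,0)->(3,0) | p4:(1,0)->(2,0)
Step 2: p0:escaped | p1:(2,1)->(3,1) | p2:(4,2)->(4,1) | p3:(3,0)->(4,0)->EXIT | p4:(2,0)->(3,0)
Step 3: p0:escaped | p1:(3,1)->(4,1) | p2:(4,1)->(4,0)->EXIT | p3:escaped | p4:(3,0)->(4,0)->EXIT
Step 4: p0:escaped | p1:(4,1)->(4,0)->EXIT | p2:escaped | p3:escaped | p4:escaped
Exit steps: [1, 4, 3, 2, 3]
First to escape: p0 at step 1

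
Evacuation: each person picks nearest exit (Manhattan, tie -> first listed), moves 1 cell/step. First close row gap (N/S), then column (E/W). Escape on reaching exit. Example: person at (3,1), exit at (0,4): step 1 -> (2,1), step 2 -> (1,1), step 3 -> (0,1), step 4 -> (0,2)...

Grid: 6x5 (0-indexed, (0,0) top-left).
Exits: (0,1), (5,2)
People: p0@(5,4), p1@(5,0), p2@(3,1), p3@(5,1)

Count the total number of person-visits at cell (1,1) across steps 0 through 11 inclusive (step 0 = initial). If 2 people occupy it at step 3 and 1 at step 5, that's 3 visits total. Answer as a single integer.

Answer: 1

Derivation:
Step 0: p0@(5,4) p1@(5,0) p2@(3,1) p3@(5,1) -> at (1,1): 0 [-], cum=0
Step 1: p0@(5,3) p1@(5,1) p2@(2,1) p3@ESC -> at (1,1): 0 [-], cum=0
Step 2: p0@ESC p1@ESC p2@(1,1) p3@ESC -> at (1,1): 1 [p2], cum=1
Step 3: p0@ESC p1@ESC p2@ESC p3@ESC -> at (1,1): 0 [-], cum=1
Total visits = 1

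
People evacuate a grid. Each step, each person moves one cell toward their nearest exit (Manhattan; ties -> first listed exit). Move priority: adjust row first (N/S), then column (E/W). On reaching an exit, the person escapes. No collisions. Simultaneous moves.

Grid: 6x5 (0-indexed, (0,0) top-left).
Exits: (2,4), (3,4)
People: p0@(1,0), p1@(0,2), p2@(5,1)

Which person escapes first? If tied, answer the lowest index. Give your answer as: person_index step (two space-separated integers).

Step 1: p0:(1,0)->(2,0) | p1:(0,2)->(1,2) | p2:(5,1)->(4,1)
Step 2: p0:(2,0)->(2,1) | p1:(1,2)->(2,2) | p2:(4,1)->(3,1)
Step 3: p0:(2,1)->(2,2) | p1:(2,2)->(2,3) | p2:(3,1)->(3,2)
Step 4: p0:(2,2)->(2,3) | p1:(2,3)->(2,4)->EXIT | p2:(3,2)->(3,3)
Step 5: p0:(2,3)->(2,4)->EXIT | p1:escaped | p2:(3,3)->(3,4)->EXIT
Exit steps: [5, 4, 5]
First to escape: p1 at step 4

Answer: 1 4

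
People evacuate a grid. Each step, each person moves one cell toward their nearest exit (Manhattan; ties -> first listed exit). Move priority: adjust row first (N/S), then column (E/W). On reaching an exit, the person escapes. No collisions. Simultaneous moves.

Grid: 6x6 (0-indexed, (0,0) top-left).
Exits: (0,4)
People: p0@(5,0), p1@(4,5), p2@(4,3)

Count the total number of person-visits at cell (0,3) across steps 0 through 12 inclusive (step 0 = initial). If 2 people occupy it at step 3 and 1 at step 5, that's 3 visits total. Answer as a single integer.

Answer: 2

Derivation:
Step 0: p0@(5,0) p1@(4,5) p2@(4,3) -> at (0,3): 0 [-], cum=0
Step 1: p0@(4,0) p1@(3,5) p2@(3,3) -> at (0,3): 0 [-], cum=0
Step 2: p0@(3,0) p1@(2,5) p2@(2,3) -> at (0,3): 0 [-], cum=0
Step 3: p0@(2,0) p1@(1,5) p2@(1,3) -> at (0,3): 0 [-], cum=0
Step 4: p0@(1,0) p1@(0,5) p2@(0,3) -> at (0,3): 1 [p2], cum=1
Step 5: p0@(0,0) p1@ESC p2@ESC -> at (0,3): 0 [-], cum=1
Step 6: p0@(0,1) p1@ESC p2@ESC -> at (0,3): 0 [-], cum=1
Step 7: p0@(0,2) p1@ESC p2@ESC -> at (0,3): 0 [-], cum=1
Step 8: p0@(0,3) p1@ESC p2@ESC -> at (0,3): 1 [p0], cum=2
Step 9: p0@ESC p1@ESC p2@ESC -> at (0,3): 0 [-], cum=2
Total visits = 2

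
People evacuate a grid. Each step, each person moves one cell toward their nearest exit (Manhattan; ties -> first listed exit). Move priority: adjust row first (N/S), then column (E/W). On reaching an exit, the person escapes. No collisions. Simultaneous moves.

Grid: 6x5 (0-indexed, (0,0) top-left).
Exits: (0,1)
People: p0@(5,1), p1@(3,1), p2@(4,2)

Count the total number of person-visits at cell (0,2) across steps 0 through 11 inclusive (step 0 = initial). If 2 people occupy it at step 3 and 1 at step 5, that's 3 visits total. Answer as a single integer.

Answer: 1

Derivation:
Step 0: p0@(5,1) p1@(3,1) p2@(4,2) -> at (0,2): 0 [-], cum=0
Step 1: p0@(4,1) p1@(2,1) p2@(3,2) -> at (0,2): 0 [-], cum=0
Step 2: p0@(3,1) p1@(1,1) p2@(2,2) -> at (0,2): 0 [-], cum=0
Step 3: p0@(2,1) p1@ESC p2@(1,2) -> at (0,2): 0 [-], cum=0
Step 4: p0@(1,1) p1@ESC p2@(0,2) -> at (0,2): 1 [p2], cum=1
Step 5: p0@ESC p1@ESC p2@ESC -> at (0,2): 0 [-], cum=1
Total visits = 1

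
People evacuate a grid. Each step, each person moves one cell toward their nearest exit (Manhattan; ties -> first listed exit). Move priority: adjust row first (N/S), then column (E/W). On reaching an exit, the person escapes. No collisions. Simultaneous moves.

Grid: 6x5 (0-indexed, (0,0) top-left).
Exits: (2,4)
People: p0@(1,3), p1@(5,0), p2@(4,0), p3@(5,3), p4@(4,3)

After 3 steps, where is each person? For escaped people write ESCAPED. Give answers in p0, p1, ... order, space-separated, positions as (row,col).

Step 1: p0:(1,3)->(2,3) | p1:(5,0)->(4,0) | p2:(4,0)->(3,0) | p3:(5,3)->(4,3) | p4:(4,3)->(3,3)
Step 2: p0:(2,3)->(2,4)->EXIT | p1:(4,0)->(3,0) | p2:(3,0)->(2,0) | p3:(4,3)->(3,3) | p4:(3,3)->(2,3)
Step 3: p0:escaped | p1:(3,0)->(2,0) | p2:(2,0)->(2,1) | p3:(3,3)->(2,3) | p4:(2,3)->(2,4)->EXIT

ESCAPED (2,0) (2,1) (2,3) ESCAPED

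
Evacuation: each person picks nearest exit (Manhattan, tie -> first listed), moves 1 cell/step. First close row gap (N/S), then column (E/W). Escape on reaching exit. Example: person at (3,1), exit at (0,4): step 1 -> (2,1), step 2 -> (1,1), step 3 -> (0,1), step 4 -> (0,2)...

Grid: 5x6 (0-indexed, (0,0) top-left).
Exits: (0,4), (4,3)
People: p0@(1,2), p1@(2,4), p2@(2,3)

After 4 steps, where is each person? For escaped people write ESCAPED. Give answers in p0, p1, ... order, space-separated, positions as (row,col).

Step 1: p0:(1,2)->(0,2) | p1:(2,4)->(1,4) | p2:(2,3)->(3,3)
Step 2: p0:(0,2)->(0,3) | p1:(1,4)->(0,4)->EXIT | p2:(3,3)->(4,3)->EXIT
Step 3: p0:(0,3)->(0,4)->EXIT | p1:escaped | p2:escaped

ESCAPED ESCAPED ESCAPED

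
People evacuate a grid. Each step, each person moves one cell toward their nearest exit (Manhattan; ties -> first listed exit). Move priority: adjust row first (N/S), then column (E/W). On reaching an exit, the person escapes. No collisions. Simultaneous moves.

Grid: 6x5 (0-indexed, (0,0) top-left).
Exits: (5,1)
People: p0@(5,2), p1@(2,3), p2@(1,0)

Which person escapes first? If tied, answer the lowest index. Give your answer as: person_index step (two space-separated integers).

Step 1: p0:(5,2)->(5,1)->EXIT | p1:(2,3)->(3,3) | p2:(1,0)->(2,0)
Step 2: p0:escaped | p1:(3,3)->(4,3) | p2:(2,0)->(3,0)
Step 3: p0:escaped | p1:(4,3)->(5,3) | p2:(3,0)->(4,0)
Step 4: p0:escaped | p1:(5,3)->(5,2) | p2:(4,0)->(5,0)
Step 5: p0:escaped | p1:(5,2)->(5,1)->EXIT | p2:(5,0)->(5,1)->EXIT
Exit steps: [1, 5, 5]
First to escape: p0 at step 1

Answer: 0 1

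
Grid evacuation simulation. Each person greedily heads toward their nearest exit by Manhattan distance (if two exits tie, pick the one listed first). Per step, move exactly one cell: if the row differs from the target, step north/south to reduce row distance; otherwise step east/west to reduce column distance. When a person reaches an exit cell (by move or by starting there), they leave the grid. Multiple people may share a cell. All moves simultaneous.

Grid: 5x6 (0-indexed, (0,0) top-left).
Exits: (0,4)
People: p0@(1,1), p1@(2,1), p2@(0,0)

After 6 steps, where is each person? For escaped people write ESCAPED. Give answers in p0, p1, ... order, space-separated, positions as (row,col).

Step 1: p0:(1,1)->(0,1) | p1:(2,1)->(1,1) | p2:(0,0)->(0,1)
Step 2: p0:(0,1)->(0,2) | p1:(1,1)->(0,1) | p2:(0,1)->(0,2)
Step 3: p0:(0,2)->(0,3) | p1:(0,1)->(0,2) | p2:(0,2)->(0,3)
Step 4: p0:(0,3)->(0,4)->EXIT | p1:(0,2)->(0,3) | p2:(0,3)->(0,4)->EXIT
Step 5: p0:escaped | p1:(0,3)->(0,4)->EXIT | p2:escaped

ESCAPED ESCAPED ESCAPED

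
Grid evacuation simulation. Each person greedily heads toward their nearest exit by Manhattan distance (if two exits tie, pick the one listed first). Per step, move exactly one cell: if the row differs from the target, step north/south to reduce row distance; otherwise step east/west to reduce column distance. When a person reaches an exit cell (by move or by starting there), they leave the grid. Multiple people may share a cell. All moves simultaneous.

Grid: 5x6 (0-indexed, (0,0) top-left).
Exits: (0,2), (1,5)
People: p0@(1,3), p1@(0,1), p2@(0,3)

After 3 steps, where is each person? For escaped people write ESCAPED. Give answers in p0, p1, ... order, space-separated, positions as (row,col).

Step 1: p0:(1,3)->(0,3) | p1:(0,1)->(0,2)->EXIT | p2:(0,3)->(0,2)->EXIT
Step 2: p0:(0,3)->(0,2)->EXIT | p1:escaped | p2:escaped

ESCAPED ESCAPED ESCAPED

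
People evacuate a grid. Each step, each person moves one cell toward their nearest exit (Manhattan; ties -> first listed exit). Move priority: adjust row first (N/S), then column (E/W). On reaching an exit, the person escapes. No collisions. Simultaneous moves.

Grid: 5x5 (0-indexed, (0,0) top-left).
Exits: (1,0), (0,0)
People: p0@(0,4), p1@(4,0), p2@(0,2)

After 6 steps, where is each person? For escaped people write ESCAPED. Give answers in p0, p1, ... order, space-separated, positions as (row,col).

Step 1: p0:(0,4)->(0,3) | p1:(4,0)->(3,0) | p2:(0,2)->(0,1)
Step 2: p0:(0,3)->(0,2) | p1:(3,0)->(2,0) | p2:(0,1)->(0,0)->EXIT
Step 3: p0:(0,2)->(0,1) | p1:(2,0)->(1,0)->EXIT | p2:escaped
Step 4: p0:(0,1)->(0,0)->EXIT | p1:escaped | p2:escaped

ESCAPED ESCAPED ESCAPED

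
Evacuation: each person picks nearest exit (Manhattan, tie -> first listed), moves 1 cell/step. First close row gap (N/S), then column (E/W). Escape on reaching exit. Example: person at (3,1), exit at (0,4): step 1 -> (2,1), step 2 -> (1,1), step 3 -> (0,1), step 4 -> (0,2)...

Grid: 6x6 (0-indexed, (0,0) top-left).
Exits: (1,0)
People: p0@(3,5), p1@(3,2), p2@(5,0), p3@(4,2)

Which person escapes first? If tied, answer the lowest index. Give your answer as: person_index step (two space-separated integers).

Step 1: p0:(3,5)->(2,5) | p1:(3,2)->(2,2) | p2:(5,0)->(4,0) | p3:(4,2)->(3,2)
Step 2: p0:(2,5)->(1,5) | p1:(2,2)->(1,2) | p2:(4,0)->(3,0) | p3:(3,2)->(2,2)
Step 3: p0:(1,5)->(1,4) | p1:(1,2)->(1,1) | p2:(3,0)->(2,0) | p3:(2,2)->(1,2)
Step 4: p0:(1,4)->(1,3) | p1:(1,1)->(1,0)->EXIT | p2:(2,0)->(1,0)->EXIT | p3:(1,2)->(1,1)
Step 5: p0:(1,3)->(1,2) | p1:escaped | p2:escaped | p3:(1,1)->(1,0)->EXIT
Step 6: p0:(1,2)->(1,1) | p1:escaped | p2:escaped | p3:escaped
Step 7: p0:(1,1)->(1,0)->EXIT | p1:escaped | p2:escaped | p3:escaped
Exit steps: [7, 4, 4, 5]
First to escape: p1 at step 4

Answer: 1 4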